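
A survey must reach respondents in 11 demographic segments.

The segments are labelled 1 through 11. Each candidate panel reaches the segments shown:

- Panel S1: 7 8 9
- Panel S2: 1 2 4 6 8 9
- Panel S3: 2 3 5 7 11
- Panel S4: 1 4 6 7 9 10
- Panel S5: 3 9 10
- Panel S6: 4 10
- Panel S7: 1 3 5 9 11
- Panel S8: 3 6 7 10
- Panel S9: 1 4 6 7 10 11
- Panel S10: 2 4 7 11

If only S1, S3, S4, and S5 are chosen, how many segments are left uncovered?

0

Union of S1, S3, S4, S5 = {1, 2, 3, 4, 5, 6, 7, 8, 9, 10, 11} — that's every segment, so 0 are uncovered.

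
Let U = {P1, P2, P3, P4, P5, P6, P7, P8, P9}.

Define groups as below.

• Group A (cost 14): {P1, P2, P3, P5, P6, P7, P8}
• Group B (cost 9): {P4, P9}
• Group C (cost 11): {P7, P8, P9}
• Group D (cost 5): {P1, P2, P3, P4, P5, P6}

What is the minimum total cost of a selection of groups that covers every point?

16

C, D together cover every point (C ∪ D = {P1, P2, P3, P4, P5, P6, P7, P8, P9}); total cost 11 + 5 = 16.
No covering selection has total cost below 16.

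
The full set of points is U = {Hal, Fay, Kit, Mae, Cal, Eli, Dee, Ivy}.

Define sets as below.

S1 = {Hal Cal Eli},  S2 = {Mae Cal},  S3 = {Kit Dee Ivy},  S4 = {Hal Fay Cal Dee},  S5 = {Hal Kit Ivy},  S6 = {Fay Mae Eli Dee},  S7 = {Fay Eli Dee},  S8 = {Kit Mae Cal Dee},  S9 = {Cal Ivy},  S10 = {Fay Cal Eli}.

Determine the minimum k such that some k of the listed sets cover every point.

Take {S5, S7, S8}. Their union is {Hal, Fay, Kit, Mae, Cal, Eli, Dee, Ivy}, which is all 8 points.
No 2 of the 10 sets cover everything (all 45 combinations miss at least one point), so 3 is optimal.

3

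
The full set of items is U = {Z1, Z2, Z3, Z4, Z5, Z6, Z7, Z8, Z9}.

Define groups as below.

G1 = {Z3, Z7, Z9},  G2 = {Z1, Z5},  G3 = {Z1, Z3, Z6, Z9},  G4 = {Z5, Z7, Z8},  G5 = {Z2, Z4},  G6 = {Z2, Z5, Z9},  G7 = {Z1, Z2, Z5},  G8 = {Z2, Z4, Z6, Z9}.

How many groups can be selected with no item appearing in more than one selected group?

G1, G2, G5 are pairwise disjoint (G1={Z3,Z7,Z9}; G2={Z1,Z5}; G5={Z2,Z4}).
Every remaining group overlaps one of these, and no 4 of the listed groups are pairwise disjoint, so 3 is the maximum.

3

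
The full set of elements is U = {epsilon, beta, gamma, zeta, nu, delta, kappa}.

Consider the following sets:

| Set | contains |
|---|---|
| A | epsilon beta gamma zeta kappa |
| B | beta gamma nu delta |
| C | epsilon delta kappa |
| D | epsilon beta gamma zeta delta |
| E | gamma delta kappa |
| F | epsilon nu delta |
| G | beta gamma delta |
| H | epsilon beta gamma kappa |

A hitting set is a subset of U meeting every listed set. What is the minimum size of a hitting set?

The 2 elements {delta, kappa} hit every set.
No single element lies in every set, so at least 2 are needed and 2 is optimal.

2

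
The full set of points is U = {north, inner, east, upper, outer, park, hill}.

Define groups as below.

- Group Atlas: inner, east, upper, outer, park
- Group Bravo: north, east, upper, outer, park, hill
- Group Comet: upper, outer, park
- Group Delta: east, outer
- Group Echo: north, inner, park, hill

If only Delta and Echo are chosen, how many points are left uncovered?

1

Union of Delta, Echo = {north, inner, east, outer, park, hill}.
Not covered: upper — 1 point.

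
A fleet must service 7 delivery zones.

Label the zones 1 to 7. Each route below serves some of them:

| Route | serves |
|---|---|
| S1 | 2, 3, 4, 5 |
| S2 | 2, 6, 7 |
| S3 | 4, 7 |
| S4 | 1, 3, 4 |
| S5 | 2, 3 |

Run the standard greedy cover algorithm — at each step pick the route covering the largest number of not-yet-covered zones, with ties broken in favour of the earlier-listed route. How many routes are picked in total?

Greedy: pick S1 (covers 4 new) → pick S2 (covers 2 new) → pick S4 (covers 1 new). Total picks: 3.

3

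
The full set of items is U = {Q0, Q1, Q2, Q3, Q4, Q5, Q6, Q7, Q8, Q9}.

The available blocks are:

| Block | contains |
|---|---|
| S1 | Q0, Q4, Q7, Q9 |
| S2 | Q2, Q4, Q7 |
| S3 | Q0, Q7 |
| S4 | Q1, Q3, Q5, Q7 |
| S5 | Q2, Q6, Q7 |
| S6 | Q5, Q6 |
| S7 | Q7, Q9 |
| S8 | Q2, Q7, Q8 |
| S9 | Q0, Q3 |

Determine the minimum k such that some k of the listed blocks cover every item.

4

Take {S1, S4, S5, S8}. Their union is {Q0, Q1, Q2, Q3, Q4, Q5, Q6, Q7, Q8, Q9}, which is all 10 items.
Only S8 contains Q8, so S8 is forced; the remaining 7 items need at least 3 more blocks (each remaining block adds at most 3) — so at least 4 blocks are needed, and 4 is optimal.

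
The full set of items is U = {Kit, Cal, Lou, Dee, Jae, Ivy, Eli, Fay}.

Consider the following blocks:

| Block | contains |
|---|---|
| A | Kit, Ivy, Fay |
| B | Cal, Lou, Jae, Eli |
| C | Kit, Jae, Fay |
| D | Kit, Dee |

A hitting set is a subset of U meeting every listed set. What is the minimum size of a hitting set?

The 2 items {Kit, Eli} hit every block.
The blocks A, B are pairwise disjoint, so any hitting set needs a separate item for each — at least 2. Hence 2 is optimal.

2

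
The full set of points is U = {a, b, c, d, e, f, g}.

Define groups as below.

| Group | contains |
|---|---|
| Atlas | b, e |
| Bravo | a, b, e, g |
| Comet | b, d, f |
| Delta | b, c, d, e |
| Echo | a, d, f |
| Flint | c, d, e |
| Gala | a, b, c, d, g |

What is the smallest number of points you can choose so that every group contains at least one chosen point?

2

H = {b, d} meets every group (each contains at least one member of H), and |H| = 2.
The groups Atlas, Echo are pairwise disjoint, so any hitting set needs a separate point for each — at least 2. Hence 2 is optimal.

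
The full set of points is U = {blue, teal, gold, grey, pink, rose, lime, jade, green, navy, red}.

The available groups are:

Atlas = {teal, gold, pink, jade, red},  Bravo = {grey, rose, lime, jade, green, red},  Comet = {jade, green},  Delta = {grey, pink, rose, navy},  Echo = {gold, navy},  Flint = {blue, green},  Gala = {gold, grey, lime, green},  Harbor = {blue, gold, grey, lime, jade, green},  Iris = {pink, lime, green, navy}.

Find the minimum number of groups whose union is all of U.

3

Atlas and Delta and Harbor together: Atlas ∪ Delta ∪ Harbor = {blue, teal, gold, grey, pink, rose, lime, jade, green, navy, red} — every point is covered.
Only Atlas contains teal, so Atlas is forced; the remaining 6 points need at least 2 more groups (each remaining group adds at most 4) — so at least 3 groups are needed, and 3 is optimal.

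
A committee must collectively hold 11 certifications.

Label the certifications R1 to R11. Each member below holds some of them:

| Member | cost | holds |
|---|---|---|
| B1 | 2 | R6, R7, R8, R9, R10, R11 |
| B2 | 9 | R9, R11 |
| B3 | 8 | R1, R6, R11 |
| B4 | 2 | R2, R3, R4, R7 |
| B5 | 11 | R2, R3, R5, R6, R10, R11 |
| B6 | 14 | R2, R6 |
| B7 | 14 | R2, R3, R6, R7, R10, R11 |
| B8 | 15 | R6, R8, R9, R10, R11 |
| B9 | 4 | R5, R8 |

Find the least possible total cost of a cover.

B1, B3, B4, B9 together cover every certification (B1 ∪ B3 ∪ B4 ∪ B9 = {R1, R2, R3, R4, R5, R6, R7, R8, R9, R10, R11}); total cost 2 + 8 + 2 + 4 = 16.
No covering selection has total cost below 16.

16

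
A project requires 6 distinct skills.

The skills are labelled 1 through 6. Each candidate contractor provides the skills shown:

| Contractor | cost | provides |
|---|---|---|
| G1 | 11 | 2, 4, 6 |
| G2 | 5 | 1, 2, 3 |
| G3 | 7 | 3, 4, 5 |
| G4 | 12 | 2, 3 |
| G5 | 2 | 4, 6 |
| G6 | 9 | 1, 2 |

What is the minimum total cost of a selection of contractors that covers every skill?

G2, G3, G5 together cover every skill (G2 ∪ G3 ∪ G5 = {1, 2, 3, 4, 5, 6}); total cost 5 + 7 + 2 = 14.
No covering selection has total cost below 14.

14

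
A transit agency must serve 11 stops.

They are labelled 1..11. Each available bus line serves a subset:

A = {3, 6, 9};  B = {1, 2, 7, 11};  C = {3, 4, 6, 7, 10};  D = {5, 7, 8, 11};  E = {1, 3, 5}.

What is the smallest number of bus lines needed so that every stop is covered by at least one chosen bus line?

4

A and B and C and D together: A ∪ B ∪ C ∪ D = {1, 2, 3, 4, 5, 6, 7, 8, 9, 10, 11} — every stop is covered.
No 3 of the 5 bus lines cover everything (all 10 combinations miss at least one stop), so 4 is optimal.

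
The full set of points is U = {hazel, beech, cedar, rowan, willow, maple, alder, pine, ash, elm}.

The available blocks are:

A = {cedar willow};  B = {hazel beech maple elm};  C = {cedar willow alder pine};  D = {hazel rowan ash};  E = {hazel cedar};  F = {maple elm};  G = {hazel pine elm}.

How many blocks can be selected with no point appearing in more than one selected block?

3

A, D, F are pairwise disjoint (A={cedar,willow}; D={hazel,rowan,ash}; F={maple,elm}).
Every remaining block overlaps one of these, and no 4 of the listed blocks are pairwise disjoint, so 3 is the maximum.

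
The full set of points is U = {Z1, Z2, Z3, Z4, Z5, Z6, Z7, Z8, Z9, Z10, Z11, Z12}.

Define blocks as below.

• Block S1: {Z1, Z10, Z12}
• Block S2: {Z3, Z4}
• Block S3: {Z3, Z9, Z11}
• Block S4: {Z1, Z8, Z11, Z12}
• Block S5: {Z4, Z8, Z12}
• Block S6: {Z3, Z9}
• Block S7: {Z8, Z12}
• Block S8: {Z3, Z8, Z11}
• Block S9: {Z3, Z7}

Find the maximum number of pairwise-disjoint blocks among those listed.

2

S2, S7 are pairwise disjoint (S2={Z3,Z4}; S7={Z8,Z12}).
Every remaining block overlaps one of these, and no 3 of the listed blocks are pairwise disjoint, so 2 is the maximum.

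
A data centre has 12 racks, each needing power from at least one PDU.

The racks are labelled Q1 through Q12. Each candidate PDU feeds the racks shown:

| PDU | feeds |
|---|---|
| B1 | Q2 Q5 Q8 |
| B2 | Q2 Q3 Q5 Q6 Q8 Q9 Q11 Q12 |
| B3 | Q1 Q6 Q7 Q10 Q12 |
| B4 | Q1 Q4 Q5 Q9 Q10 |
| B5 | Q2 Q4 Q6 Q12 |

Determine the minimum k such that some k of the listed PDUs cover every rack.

B2 and B3 and B4 together: B2 ∪ B3 ∪ B4 = {Q1, Q2, Q3, Q4, Q5, Q6, Q7, Q8, Q9, Q10, Q11, Q12} — every rack is covered.
Only B2 contains Q3, so B2 is forced; the remaining 4 racks need at least 2 more PDUs (each remaining PDU adds at most 3) — so at least 3 PDUs are needed, and 3 is optimal.

3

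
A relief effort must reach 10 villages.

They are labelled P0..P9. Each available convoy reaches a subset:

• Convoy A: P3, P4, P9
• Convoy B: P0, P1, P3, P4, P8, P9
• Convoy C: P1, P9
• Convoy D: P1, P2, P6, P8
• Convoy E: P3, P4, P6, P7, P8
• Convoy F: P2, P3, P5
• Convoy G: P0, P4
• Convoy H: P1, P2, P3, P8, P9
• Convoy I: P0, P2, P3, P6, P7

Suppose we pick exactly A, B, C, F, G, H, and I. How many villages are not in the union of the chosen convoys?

Union of A, B, C, F, G, H, I = {P0, P1, P2, P3, P4, P5, P6, P7, P8, P9} — that's every village, so 0 are uncovered.

0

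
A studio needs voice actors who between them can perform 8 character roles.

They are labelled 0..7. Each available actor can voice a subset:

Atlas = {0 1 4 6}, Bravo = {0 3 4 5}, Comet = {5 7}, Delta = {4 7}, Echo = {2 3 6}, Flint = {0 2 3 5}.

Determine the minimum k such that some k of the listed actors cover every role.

Take {Atlas, Comet, Flint}. Their union is {0, 1, 2, 3, 4, 5, 6, 7}, which is all 8 roles.
Only Atlas contains 1, so Atlas is forced; the remaining 4 roles need at least 2 more actors (each remaining actor adds at most 3) — so at least 3 actors are needed, and 3 is optimal.

3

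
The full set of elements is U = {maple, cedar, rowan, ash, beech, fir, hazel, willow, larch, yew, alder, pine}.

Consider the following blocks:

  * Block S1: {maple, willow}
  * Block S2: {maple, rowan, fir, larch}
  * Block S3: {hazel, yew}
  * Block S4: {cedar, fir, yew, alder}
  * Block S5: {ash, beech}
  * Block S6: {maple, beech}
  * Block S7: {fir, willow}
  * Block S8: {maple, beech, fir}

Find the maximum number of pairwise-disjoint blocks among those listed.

S1, S3, S5 are pairwise disjoint (S1={maple,willow}; S3={hazel,yew}; S5={ash,beech}).
Every remaining block overlaps one of these, and no 4 of the listed blocks are pairwise disjoint, so 3 is the maximum.

3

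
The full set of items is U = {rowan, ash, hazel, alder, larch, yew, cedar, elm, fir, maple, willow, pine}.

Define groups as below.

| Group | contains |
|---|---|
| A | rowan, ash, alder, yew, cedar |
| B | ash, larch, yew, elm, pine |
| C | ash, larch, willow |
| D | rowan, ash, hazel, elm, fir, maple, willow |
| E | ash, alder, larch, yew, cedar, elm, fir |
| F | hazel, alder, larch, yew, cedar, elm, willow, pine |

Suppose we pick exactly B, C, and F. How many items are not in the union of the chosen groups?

Union of B, C, F = {ash, hazel, alder, larch, yew, cedar, elm, willow, pine}.
Not covered: rowan, fir, maple — 3 items.

3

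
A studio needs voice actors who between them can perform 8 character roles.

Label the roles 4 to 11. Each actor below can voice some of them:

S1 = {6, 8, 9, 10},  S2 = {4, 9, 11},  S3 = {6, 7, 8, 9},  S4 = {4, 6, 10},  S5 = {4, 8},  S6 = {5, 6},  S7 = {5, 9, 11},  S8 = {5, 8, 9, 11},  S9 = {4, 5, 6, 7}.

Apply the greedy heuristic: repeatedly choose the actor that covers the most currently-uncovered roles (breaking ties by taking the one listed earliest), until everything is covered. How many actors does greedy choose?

3

Greedy: pick S1 (covers 4 new) → pick S9 (covers 3 new) → pick S2 (covers 1 new). Total picks: 3.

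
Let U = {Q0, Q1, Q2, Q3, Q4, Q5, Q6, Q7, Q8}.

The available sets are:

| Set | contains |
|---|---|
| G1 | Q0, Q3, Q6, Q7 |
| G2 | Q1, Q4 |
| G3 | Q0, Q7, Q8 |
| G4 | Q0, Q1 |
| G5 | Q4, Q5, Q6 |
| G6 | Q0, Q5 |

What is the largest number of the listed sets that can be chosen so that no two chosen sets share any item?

G2, G6 are pairwise disjoint (G2={Q1,Q4}; G6={Q0,Q5}).
Every remaining set overlaps one of these, and no 3 of the listed sets are pairwise disjoint, so 2 is the maximum.

2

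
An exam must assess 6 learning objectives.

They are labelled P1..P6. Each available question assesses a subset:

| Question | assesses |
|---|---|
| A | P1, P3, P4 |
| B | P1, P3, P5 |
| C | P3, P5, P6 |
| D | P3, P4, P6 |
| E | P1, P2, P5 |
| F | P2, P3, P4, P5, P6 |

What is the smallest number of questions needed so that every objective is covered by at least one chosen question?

Take {A, F}. Their union is {P1, P2, P3, P4, P5, P6}, which is all 6 objectives.
No single question has all 6 objectives (the largest, F, has 5), so 2 is optimal.

2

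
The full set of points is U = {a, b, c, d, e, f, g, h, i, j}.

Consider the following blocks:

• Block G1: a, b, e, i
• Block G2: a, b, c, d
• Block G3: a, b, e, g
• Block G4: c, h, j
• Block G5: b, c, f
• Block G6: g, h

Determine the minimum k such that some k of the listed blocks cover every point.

5

G1, G2, G3, G4, and G5 cover everything between them: the union {a, b, c, d, e, f, g, h, i, j} is all of U.
No 4 of the 6 blocks cover everything (all 15 combinations miss at least one point), so 5 is optimal.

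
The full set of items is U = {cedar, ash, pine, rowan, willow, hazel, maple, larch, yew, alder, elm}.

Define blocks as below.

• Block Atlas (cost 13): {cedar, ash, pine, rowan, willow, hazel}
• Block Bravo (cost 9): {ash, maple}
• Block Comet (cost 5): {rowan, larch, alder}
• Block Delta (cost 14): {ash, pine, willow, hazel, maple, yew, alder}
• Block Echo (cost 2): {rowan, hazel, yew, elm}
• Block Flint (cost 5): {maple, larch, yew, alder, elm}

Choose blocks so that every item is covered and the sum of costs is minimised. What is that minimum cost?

18

Atlas, Flint together cover every item (Atlas ∪ Flint = {cedar, ash, pine, rowan, willow, hazel, maple, larch, yew, alder, elm}); total cost 13 + 5 = 18.
The greedy pick Echo, Flint, Atlas costs 20; no covering selection beats 18.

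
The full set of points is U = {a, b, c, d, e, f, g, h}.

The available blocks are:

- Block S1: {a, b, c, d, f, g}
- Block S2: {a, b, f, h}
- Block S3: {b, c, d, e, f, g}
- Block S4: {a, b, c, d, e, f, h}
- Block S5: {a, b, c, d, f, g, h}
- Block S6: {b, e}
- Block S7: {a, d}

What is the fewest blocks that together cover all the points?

2

Take {S2, S3}. Their union is {a, b, c, d, e, f, g, h}, which is all 8 points.
No single block has all 8 points (the largest, S4, has 7), so 2 is optimal.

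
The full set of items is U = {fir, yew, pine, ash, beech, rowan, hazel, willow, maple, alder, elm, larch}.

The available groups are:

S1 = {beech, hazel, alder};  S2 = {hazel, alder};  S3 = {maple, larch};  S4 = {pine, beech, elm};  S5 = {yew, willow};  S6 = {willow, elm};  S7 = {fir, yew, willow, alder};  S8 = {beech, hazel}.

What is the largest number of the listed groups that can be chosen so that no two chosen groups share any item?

4

S2, S3, S4, S5 are pairwise disjoint (S2={hazel,alder}; S3={maple,larch}; S4={pine,beech,elm}; S5={yew,willow}).
Every remaining group overlaps one of these, and no 5 of the listed groups are pairwise disjoint, so 4 is the maximum.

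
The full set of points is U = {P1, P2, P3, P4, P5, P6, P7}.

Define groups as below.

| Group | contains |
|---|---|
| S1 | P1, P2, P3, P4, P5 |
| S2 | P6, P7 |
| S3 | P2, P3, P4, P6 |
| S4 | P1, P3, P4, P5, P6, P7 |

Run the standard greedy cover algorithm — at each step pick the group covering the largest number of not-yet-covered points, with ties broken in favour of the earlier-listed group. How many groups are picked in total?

2

Greedy: pick S4 (covers 6 new) → pick S1 (covers 1 new). Total picks: 2.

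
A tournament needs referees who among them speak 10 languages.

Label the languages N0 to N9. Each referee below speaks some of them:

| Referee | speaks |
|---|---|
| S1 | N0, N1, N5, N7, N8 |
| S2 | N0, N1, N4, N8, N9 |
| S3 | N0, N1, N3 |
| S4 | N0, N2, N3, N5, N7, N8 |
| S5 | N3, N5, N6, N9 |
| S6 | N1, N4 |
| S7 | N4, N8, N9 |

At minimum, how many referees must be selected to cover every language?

Take {S2, S4, S5}. Their union is {N0, N1, N2, N3, N4, N5, N6, N7, N8, N9}, which is all 10 languages.
Only S4 contains N2, so S4 is forced; the remaining 4 languages need at least 2 more referees (each remaining referee adds at most 3) — so at least 3 referees are needed, and 3 is optimal.

3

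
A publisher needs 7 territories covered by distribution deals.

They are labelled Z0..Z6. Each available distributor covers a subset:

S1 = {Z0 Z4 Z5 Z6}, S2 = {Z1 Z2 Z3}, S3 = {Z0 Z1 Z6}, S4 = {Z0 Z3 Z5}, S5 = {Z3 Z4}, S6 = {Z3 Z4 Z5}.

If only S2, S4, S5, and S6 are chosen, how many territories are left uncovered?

1

Union of S2, S4, S5, S6 = {Z0, Z1, Z2, Z3, Z4, Z5}.
Not covered: Z6 — 1 territory.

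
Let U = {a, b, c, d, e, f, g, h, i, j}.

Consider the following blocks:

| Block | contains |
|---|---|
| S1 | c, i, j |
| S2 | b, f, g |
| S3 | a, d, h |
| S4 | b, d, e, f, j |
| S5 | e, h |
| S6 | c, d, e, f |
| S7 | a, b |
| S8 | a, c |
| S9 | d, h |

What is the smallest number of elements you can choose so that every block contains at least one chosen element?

3

The 3 elements {b, c, h} hit every block.
The blocks S1, S5, S7 are pairwise disjoint, so any hitting set needs a separate element for each — at least 3. Hence 3 is optimal.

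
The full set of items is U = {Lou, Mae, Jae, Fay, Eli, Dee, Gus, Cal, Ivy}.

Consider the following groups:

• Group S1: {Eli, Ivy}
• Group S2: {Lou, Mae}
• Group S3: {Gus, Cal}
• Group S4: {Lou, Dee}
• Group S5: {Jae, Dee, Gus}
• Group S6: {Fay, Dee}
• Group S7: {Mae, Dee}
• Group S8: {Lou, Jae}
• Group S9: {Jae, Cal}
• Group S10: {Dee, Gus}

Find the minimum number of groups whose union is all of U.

5

S1 and S2 and S3 and S5 and S6 together: S1 ∪ S2 ∪ S3 ∪ S5 ∪ S6 = {Lou, Mae, Jae, Fay, Eli, Dee, Gus, Cal, Ivy} — every item is covered.
Only S6 contains Fay, so S6 is forced; the remaining 7 items need at least 4 more groups (each remaining group adds at most 2) — so at least 5 groups are needed, and 5 is optimal.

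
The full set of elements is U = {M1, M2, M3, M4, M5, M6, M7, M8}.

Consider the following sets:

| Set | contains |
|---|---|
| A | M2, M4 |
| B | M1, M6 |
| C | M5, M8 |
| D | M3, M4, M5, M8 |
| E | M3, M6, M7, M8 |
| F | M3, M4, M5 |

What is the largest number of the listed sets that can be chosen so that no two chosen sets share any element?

3

A, B, C are pairwise disjoint (A={M2,M4}; B={M1,M6}; C={M5,M8}).
Every remaining set overlaps one of these, and no 4 of the listed sets are pairwise disjoint, so 3 is the maximum.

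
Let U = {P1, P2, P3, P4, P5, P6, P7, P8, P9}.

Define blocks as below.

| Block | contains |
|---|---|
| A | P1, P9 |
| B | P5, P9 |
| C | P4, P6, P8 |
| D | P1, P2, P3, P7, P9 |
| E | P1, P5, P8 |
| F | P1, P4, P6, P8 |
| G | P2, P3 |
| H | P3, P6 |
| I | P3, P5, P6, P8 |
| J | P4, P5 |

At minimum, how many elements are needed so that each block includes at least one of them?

T = {P1, P3, P5, P8} meets every block (each contains at least one member of T), and |T| = 4.
No choice of 3 elements meets every block, so 4 is the minimum.

4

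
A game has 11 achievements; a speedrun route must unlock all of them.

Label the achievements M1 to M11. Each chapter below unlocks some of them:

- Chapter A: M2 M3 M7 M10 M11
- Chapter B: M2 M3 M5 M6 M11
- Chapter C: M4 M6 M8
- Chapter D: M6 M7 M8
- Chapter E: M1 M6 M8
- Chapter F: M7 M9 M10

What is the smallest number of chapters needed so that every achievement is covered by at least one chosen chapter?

4

Take {B, C, E, F}. Their union is {M1, M2, M3, M4, M5, M6, M7, M8, M9, M10, M11}, which is all 11 achievements.
No 3 of the 6 chapters cover everything (all 20 combinations miss at least one achievement), so 4 is optimal.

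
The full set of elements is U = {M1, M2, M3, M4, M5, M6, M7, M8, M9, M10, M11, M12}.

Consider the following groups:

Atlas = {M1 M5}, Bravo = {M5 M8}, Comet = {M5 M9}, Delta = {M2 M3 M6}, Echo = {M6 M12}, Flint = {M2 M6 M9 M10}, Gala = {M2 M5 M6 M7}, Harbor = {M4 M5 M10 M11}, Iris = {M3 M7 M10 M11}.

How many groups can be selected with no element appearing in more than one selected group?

Atlas, Echo, Iris are pairwise disjoint (Atlas={M1,M5}; Echo={M6,M12}; Iris={M3,M7,M10,M11}).
Every remaining group overlaps one of these, and no 4 of the listed groups are pairwise disjoint, so 3 is the maximum.

3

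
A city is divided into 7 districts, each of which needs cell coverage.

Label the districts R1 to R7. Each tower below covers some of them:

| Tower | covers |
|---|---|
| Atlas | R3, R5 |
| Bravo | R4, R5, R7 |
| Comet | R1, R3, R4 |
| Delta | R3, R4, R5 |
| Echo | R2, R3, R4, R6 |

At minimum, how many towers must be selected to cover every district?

3

Take {Bravo, Comet, Echo}. Their union is {R1, R2, R3, R4, R5, R6, R7}, which is all 7 districts.
Only Comet contains R1, so Comet is forced; the remaining 4 districts need at least 2 more towers (each remaining tower adds at most 2) — so at least 3 towers are needed, and 3 is optimal.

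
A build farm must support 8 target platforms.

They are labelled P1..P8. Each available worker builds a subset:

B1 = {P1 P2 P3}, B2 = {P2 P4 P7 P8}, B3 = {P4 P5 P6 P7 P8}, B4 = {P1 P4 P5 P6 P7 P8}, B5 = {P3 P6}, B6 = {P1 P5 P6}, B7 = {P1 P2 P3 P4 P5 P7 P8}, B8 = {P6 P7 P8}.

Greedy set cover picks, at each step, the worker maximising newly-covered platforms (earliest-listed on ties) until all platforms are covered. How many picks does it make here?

Greedy: pick B7 (covers 7 new) → pick B3 (covers 1 new). Total picks: 2.

2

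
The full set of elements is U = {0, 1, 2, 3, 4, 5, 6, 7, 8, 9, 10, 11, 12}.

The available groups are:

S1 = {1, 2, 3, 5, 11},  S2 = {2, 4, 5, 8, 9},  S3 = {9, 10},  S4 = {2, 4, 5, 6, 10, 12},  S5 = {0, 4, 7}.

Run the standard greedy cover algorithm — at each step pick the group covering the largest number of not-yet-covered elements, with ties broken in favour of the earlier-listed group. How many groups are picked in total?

4

Greedy: pick S4 (covers 6 new) → pick S1 (covers 3 new) → pick S2 (covers 2 new) → pick S5 (covers 2 new). Total picks: 4.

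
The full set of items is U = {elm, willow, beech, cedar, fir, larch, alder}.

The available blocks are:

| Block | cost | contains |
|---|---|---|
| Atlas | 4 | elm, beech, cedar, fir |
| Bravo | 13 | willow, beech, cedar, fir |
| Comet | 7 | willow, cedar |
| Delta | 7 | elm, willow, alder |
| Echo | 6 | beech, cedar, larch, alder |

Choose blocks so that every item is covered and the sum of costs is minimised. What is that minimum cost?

Atlas, Comet, Echo together cover every item (Atlas ∪ Comet ∪ Echo = {elm, willow, beech, cedar, fir, larch, alder}); total cost 4 + 7 + 6 = 17.
No covering selection has total cost below 17.

17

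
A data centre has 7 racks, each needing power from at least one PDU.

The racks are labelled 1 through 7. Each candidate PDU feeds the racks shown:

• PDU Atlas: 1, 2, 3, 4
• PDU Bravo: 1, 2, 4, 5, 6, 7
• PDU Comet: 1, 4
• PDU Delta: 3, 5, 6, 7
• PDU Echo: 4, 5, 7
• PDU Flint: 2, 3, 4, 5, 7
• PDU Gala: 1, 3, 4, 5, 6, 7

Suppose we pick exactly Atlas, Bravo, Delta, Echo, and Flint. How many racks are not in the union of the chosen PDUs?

Union of Atlas, Bravo, Delta, Echo, Flint = {1, 2, 3, 4, 5, 6, 7} — that's every rack, so 0 are uncovered.

0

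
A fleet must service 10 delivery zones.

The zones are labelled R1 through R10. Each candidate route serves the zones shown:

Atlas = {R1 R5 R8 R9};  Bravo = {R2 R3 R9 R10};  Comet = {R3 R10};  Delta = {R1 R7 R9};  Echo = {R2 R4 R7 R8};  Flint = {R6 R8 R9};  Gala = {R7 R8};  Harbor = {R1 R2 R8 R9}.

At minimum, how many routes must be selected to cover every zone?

Atlas and Bravo and Echo and Flint together: Atlas ∪ Bravo ∪ Echo ∪ Flint = {R1, R2, R3, R4, R5, R6, R7, R8, R9, R10} — every zone is covered.
Only Flint contains R6, so Flint is forced; the remaining 7 zones need at least 3 more routes (each remaining route adds at most 3) — so at least 4 routes are needed, and 4 is optimal.

4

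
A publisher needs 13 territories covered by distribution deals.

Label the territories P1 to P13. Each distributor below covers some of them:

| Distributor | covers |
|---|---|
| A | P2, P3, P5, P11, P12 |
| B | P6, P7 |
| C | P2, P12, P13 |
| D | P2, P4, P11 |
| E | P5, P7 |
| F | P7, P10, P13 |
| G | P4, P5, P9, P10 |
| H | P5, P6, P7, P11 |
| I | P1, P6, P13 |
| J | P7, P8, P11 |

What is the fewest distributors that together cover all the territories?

Take {A, G, I, J}. Their union is {P1, P2, P3, P4, P5, P6, P7, P8, P9, P10, P11, P12, P13}, which is all 13 territories.
Only A contains P3, so A is forced; the remaining 8 territories need at least 3 more distributors (each remaining distributor adds at most 3) — so at least 4 distributors are needed, and 4 is optimal.

4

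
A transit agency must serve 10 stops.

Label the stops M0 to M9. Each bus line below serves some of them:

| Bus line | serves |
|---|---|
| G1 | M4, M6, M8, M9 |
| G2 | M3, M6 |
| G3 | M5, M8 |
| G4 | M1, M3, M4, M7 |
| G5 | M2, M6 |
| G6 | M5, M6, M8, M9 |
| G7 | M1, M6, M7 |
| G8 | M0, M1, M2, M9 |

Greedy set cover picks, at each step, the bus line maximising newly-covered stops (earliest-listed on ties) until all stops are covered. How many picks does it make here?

4

Greedy: pick G1 (covers 4 new) → pick G4 (covers 3 new) → pick G8 (covers 2 new) → pick G3 (covers 1 new). Total picks: 4.
(The true minimum cover uses only 3 bus lines, so greedy is not optimal here.)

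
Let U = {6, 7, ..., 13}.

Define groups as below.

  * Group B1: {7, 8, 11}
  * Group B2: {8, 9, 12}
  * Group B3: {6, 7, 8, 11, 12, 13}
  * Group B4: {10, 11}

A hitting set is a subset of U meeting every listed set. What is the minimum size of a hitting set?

2

Take H = {8, 11}. Each listed group contains at least one of these, so H is a hitting set of size 2.
The groups B2, B4 are pairwise disjoint, so any hitting set needs a separate element for each — at least 2. Hence 2 is optimal.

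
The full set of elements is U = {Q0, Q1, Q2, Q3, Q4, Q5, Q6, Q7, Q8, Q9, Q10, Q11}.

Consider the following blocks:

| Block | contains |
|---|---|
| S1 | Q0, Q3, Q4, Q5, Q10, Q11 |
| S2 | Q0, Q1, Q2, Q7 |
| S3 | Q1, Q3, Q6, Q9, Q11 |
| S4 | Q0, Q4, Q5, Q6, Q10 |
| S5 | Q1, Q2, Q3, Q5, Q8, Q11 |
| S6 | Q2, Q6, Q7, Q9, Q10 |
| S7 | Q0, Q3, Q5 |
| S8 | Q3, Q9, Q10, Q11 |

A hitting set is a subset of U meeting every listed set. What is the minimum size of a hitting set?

The 3 elements {Q3, Q5, Q7} hit every block.
No choice of 2 elements meets every block, so 3 is the minimum.

3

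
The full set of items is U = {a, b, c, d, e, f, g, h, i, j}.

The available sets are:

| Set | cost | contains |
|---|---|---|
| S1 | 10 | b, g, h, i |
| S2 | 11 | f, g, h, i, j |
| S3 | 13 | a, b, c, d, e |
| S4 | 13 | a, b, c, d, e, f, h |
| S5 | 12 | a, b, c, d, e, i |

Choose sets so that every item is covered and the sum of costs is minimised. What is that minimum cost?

23

S2, S5 together cover every item (S2 ∪ S5 = {a, b, c, d, e, f, g, h, i, j}); total cost 11 + 12 = 23.
The greedy pick S4, S2 costs 24; no covering selection beats 23.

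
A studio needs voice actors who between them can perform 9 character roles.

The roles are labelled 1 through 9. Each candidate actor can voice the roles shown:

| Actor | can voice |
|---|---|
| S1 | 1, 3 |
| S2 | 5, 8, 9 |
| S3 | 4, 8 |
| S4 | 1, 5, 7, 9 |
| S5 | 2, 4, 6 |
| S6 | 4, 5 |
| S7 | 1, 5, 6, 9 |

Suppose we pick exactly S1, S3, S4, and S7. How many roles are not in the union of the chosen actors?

1

Union of S1, S3, S4, S7 = {1, 3, 4, 5, 6, 7, 8, 9}.
Not covered: 2 — 1 role.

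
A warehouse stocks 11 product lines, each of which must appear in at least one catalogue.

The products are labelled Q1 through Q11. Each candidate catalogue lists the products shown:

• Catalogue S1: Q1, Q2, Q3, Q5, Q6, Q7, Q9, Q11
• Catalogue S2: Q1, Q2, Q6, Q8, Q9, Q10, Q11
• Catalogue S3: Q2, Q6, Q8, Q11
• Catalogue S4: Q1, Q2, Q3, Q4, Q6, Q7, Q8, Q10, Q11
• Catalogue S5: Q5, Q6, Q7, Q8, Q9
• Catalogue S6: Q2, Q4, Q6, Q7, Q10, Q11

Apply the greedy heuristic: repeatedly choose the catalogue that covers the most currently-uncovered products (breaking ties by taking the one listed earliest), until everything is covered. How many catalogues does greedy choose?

2

Greedy: pick S4 (covers 9 new) → pick S1 (covers 2 new). Total picks: 2.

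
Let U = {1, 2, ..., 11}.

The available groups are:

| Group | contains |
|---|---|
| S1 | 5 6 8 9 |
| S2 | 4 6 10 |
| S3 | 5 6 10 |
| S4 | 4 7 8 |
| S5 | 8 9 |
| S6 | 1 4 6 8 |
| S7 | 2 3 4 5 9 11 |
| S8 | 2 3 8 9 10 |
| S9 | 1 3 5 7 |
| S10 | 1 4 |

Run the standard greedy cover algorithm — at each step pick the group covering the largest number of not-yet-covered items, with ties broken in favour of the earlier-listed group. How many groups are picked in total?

Greedy: pick S7 (covers 6 new) → pick S6 (covers 3 new) → pick S2 (covers 1 new) → pick S4 (covers 1 new). Total picks: 4.

4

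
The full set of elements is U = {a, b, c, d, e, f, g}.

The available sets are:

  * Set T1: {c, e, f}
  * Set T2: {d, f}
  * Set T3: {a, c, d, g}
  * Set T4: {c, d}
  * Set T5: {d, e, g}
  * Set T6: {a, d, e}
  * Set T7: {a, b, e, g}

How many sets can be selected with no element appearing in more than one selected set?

2

T4, T7 are pairwise disjoint (T4={c,d}; T7={a,b,e,g}).
Every remaining set overlaps one of these, and no 3 of the listed sets are pairwise disjoint, so 2 is the maximum.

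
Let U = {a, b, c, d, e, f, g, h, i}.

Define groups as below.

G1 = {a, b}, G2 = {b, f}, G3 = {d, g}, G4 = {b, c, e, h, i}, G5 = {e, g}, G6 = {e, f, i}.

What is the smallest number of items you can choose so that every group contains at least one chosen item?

3

Take T = {b, d, e}. Each listed group contains at least one of these, so T is a hitting set of size 3.
The groups G1, G3, G6 are pairwise disjoint, so any hitting set needs a separate item for each — at least 3. Hence 3 is optimal.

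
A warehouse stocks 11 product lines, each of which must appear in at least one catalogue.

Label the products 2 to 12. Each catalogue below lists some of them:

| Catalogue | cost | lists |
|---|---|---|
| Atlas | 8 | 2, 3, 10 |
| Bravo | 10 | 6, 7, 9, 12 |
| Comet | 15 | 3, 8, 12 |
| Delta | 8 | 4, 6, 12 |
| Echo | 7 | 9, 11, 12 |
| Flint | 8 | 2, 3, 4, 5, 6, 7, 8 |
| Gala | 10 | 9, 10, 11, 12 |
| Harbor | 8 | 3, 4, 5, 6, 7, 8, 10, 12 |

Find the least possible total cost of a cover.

18

Flint, Gala together cover every product (Flint ∪ Gala = {2, 3, 4, 5, 6, 7, 8, 9, 10, 11, 12}); total cost 8 + 10 = 18.
The greedy pick Harbor, Echo, Atlas costs 23; no covering selection beats 18.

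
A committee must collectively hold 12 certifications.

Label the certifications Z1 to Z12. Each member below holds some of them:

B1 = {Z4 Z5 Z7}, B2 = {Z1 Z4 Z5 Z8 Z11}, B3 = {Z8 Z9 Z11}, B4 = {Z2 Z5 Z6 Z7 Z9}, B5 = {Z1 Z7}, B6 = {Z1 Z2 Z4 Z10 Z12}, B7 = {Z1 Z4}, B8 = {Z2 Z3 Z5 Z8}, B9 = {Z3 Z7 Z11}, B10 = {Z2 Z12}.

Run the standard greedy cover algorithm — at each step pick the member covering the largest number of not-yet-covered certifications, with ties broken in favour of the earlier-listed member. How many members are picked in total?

4

Greedy: pick B2 (covers 5 new) → pick B4 (covers 4 new) → pick B6 (covers 2 new) → pick B8 (covers 1 new). Total picks: 4.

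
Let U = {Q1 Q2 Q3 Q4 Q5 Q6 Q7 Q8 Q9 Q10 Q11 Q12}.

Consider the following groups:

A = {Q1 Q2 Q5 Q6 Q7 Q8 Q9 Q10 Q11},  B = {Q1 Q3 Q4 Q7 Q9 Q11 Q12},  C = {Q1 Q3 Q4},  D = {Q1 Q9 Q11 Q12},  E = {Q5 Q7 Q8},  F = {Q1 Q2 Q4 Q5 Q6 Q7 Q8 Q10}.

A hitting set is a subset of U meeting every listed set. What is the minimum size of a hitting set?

2

H = {Q1, Q7} meets every group (each contains at least one member of H), and |H| = 2.
The groups D, E are pairwise disjoint, so any hitting set needs a separate item for each — at least 2. Hence 2 is optimal.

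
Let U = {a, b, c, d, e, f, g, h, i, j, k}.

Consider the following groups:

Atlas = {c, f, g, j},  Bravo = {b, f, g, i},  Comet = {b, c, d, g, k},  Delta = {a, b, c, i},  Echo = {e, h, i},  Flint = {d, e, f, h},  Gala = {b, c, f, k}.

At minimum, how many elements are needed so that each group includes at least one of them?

The 3 elements {b, e, g} hit every group.
No choice of 2 elements meets every group, so 3 is the minimum.

3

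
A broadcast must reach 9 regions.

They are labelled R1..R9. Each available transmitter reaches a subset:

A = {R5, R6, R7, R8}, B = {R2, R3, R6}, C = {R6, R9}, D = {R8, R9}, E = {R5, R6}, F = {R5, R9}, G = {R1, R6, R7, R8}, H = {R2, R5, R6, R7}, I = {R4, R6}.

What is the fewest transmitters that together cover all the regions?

Take {B, F, G, I}. Their union is {R1, R2, R3, R4, R5, R6, R7, R8, R9}, which is all 9 regions.
Only G contains R1, so G is forced; the remaining 5 regions need at least 3 more transmitters (each remaining transmitter adds at most 2) — so at least 4 transmitters are needed, and 4 is optimal.

4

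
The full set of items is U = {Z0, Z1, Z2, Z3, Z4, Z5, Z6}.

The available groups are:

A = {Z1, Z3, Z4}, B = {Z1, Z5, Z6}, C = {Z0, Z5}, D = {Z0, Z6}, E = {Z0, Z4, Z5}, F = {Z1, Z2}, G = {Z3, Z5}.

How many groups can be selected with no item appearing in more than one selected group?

3

D, F, G are pairwise disjoint (D={Z0,Z6}; F={Z1,Z2}; G={Z3,Z5}).
Every remaining group overlaps one of these, and no 4 of the listed groups are pairwise disjoint, so 3 is the maximum.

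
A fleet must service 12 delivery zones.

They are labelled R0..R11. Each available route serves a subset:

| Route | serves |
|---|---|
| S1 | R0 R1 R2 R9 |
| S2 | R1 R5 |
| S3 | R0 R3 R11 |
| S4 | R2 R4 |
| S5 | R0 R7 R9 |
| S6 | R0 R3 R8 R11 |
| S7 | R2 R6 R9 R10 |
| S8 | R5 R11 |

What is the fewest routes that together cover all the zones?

Take {S2, S4, S5, S6, S7}. Their union is {R0, R1, R2, R3, R4, R5, R6, R7, R8, R9, R10, R11}, which is all 12 zones.
No 4 of the 8 routes cover everything (all 70 combinations miss at least one zone), so 5 is optimal.

5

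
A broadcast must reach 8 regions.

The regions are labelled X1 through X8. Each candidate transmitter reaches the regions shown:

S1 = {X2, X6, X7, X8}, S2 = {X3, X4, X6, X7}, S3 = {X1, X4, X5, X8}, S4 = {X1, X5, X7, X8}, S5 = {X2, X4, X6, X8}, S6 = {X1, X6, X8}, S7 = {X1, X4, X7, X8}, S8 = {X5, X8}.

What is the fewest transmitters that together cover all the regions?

3

S1 and S2 and S4 together: S1 ∪ S2 ∪ S4 = {X1, X2, X3, X4, X5, X6, X7, X8} — every region is covered.
Only S2 contains X3, so S2 is forced; the remaining 4 regions need at least 2 more transmitters (each remaining transmitter adds at most 3) — so at least 3 transmitters are needed, and 3 is optimal.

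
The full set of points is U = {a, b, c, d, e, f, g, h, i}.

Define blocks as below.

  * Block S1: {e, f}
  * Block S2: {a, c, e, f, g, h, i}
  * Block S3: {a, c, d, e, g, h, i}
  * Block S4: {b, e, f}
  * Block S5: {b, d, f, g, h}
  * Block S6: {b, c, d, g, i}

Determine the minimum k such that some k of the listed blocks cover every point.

2

Take {S2, S5}. Their union is {a, b, c, d, e, f, g, h, i}, which is all 9 points.
No single block has all 9 points (the largest, S2, has 7), so 2 is optimal.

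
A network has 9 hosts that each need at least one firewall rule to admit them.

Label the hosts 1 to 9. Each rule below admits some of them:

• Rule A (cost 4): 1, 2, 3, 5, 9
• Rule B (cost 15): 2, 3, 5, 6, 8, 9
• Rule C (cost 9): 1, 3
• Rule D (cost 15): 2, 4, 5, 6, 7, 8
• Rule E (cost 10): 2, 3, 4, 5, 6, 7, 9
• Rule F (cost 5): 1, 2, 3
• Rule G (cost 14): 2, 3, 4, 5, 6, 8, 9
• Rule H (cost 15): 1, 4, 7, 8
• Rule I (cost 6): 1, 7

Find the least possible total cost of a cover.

A, D together cover every host (A ∪ D = {1, 2, 3, 4, 5, 6, 7, 8, 9}); total cost 4 + 15 = 19.
The greedy pick A, E, G costs 28; no covering selection beats 19.

19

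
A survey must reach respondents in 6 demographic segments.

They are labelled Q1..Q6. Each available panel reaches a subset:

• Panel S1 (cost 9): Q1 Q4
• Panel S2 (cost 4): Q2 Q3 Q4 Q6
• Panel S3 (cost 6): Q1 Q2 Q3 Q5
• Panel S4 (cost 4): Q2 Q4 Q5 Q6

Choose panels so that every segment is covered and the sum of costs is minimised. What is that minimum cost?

S2, S3 together cover every segment (S2 ∪ S3 = {Q1, Q2, Q3, Q4, Q5, Q6}); total cost 4 + 6 = 10.
No covering selection has total cost below 10.

10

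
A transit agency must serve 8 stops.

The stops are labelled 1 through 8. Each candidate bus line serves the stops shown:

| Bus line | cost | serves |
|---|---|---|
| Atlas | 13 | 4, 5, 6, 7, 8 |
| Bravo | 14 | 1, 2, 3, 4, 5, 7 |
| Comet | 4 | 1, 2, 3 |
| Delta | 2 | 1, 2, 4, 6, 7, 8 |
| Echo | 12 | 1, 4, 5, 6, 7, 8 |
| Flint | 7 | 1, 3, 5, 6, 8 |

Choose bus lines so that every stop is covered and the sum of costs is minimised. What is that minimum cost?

Delta, Flint together cover every stop (Delta ∪ Flint = {1, 2, 3, 4, 5, 6, 7, 8}); total cost 2 + 7 = 9.
No covering selection has total cost below 9.

9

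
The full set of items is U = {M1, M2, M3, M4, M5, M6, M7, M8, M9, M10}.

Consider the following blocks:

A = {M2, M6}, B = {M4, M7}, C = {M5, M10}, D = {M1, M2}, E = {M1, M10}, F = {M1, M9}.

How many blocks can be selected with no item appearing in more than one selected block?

4

A, B, C, F are pairwise disjoint (A={M2,M6}; B={M4,M7}; C={M5,M10}; F={M1,M9}).
Every remaining block overlaps one of these, and no 5 of the listed blocks are pairwise disjoint, so 4 is the maximum.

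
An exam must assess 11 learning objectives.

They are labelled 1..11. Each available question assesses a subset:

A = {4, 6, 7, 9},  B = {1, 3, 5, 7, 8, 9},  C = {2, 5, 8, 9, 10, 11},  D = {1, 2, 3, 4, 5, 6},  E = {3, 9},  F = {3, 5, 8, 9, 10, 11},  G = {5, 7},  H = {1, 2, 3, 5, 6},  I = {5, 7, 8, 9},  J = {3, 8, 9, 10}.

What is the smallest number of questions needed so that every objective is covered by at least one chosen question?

D and F and G together: D ∪ F ∪ G = {1, 2, 3, 4, 5, 6, 7, 8, 9, 10, 11} — every objective is covered.
No 2 of the 10 questions cover everything (all 45 combinations miss at least one objective), so 3 is optimal.

3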